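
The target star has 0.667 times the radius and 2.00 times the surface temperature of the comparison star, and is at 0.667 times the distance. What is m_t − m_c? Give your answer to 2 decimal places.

-3.01

L_t/L_c = (0.667)²(2.00)⁴ = 7.118.
F_t/F_c = (L_t/L_c)/(d_t/d_c)² = 7.118/0.4449 = 16.00.
m_t − m_c = −2.5 log₁₀(16.00) = -3.01.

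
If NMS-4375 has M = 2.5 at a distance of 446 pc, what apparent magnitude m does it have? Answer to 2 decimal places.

m = M + 5 log₁₀(d/10 pc) = 2.5 + 5 log₁₀(446/10)
  = 2.5 + 5 × 1.649 = 2.5 + 8.25 = 10.75.

10.75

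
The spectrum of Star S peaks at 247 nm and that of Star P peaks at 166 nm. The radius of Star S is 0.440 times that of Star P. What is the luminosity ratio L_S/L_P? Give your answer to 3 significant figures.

Wien's law gives T ∝ 1/λ_max, so T_S/T_P = λ_P/λ_S = 166/247 = 0.6721.
Then L ∝ R²T⁴ gives L_S/L_P = (0.440)² × (0.6721)⁴ = 0.1936 × 0.2040 = 0.03950.

0.0395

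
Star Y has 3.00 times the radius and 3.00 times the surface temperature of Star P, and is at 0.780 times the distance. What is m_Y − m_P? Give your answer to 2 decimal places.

-7.70

L_Y/L_P = (3.00)²(3.00)⁴ = 729.0.
F_Y/F_P = (L_Y/L_P)/(d_Y/d_P)² = 729.0/0.6084 = 1198.
m_Y − m_P = −2.5 log₁₀(1198) = -7.70.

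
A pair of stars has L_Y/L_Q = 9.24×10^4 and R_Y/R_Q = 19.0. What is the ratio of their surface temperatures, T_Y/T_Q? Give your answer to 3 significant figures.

L ∝ R²T⁴ gives T ∝ (L/R²)^(1/4), so
T_Y/T_Q = (9.24×10^4 / 19.0²)^(1/4) = (256.0)^(1/4) = 4.000.

4.00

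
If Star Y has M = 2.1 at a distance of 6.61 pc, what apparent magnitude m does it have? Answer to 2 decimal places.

1.20

m = M + 5 log₁₀(d/10 pc) = 2.1 + 5 log₁₀(6.61/10)
  = 2.1 + 5 × -0.180 = 2.1 + -0.90 = 1.20.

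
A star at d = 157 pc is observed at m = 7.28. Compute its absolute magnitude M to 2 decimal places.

M = m − 5 log₁₀(d/10 pc) = 7.28 − 5 log₁₀(157/10)
  = 7.28 − 5 × 1.196 = 7.28 − 5.98 = 1.30.

1.30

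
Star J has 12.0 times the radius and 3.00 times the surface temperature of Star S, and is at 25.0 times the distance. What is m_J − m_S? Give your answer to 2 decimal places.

L_J/L_S = (12.0)²(3.00)⁴ = 1.166×10^4.
F_J/F_S = (L_J/L_S)/(d_J/d_S)² = 1.166×10^4/625.0 = 18.66.
m_J − m_S = −2.5 log₁₀(18.66) = -3.18.

-3.18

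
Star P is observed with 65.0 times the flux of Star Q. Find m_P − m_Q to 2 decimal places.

-4.53

m_P − m_Q = −2.5 log₁₀(F_P/F_Q) = −2.5 log₁₀(65.0) = −2.5 × (1.813) = -4.532.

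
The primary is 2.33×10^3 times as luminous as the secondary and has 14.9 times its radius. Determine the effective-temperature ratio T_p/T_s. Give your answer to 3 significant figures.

L ∝ R²T⁴ gives T ∝ (L/R²)^(1/4), so
T_p/T_s = (2.33×10^3 / 14.9²)^(1/4) = (10.50)^(1/4) = 1.800.

1.80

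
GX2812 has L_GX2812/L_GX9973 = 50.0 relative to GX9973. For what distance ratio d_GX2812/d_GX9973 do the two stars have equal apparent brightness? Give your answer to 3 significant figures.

7.07

Equal flux requires L_GX2812/d_GX2812² = L_GX9973/d_GX9973², so d_GX2812/d_GX9973 = √(L_GX2812/L_GX9973)
= √(50.0) = 7.071.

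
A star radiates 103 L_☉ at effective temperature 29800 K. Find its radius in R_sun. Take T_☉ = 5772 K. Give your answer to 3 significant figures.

R/R_☉ = √(L/L_☉) / (T/T_☉)² = √(103) / (5.163)²
       = 10.15 / 26.66 = 0.3807.

0.381 R_sun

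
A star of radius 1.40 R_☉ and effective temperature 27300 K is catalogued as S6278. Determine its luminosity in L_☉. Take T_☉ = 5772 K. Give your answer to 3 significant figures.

L/L_☉ = (R/R_☉)² (T/T_☉)⁴ = (1.40)² × (27300/5772)⁴
       = 1.960 × (4.730)⁴ = 1.960 × 500.4 = 980.8.

981 L_☉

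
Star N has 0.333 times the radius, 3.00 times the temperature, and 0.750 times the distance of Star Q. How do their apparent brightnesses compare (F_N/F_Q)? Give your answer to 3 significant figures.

16.0

L_N/L_Q = (R_N/R_Q)²(T_N/T_Q)⁴ = (0.333)² × (3.00)⁴ = 8.982.
F_N/F_Q = (L_N/L_Q)/(d_N/d_Q)² = 8.982 / (0.750)² = 15.97.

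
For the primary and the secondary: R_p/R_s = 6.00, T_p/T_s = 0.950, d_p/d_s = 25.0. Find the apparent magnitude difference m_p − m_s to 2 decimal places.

3.32

L_p/L_s = (6.00)²(0.950)⁴ = 29.32.
F_p/F_s = (L_p/L_s)/(d_p/d_s)² = 29.32/625.0 = 0.04692.
m_p − m_s = −2.5 log₁₀(0.04692) = 3.32.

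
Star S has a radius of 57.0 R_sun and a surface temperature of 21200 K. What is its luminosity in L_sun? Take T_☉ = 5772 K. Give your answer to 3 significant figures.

5.91×10^5 L_sun

L/L_☉ = (R/R_☉)² (T/T_☉)⁴ = (57.0)² × (21200/5772)⁴
       = 3249 × (3.673)⁴ = 3249 × 182.0 = 5.913×10^5.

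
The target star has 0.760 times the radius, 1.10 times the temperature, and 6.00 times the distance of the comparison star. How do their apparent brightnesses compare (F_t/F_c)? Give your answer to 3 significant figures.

0.0235

L_t/L_c = (R_t/R_c)²(T_t/T_c)⁴ = (0.760)² × (1.10)⁴ = 0.8457.
F_t/F_c = (L_t/L_c)/(d_t/d_c)² = 0.8457 / (6.00)² = 0.02349.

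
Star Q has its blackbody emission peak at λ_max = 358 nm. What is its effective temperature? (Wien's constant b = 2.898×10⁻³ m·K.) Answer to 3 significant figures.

T = b/λ_max = 2.898×10⁻³ / (358×10⁻⁹) = 8095 K.

8.09×10^3 K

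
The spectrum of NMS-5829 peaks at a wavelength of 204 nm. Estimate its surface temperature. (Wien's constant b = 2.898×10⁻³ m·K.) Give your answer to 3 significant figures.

T = b/λ_max = 2.898×10⁻³ / (204×10⁻⁹) = 1.421×10^4 K.

1.42×10^4 K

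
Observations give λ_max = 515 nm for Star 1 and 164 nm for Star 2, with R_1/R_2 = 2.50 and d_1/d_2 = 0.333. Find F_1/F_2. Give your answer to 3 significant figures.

Wien's law: T_1/T_2 = λ_2/λ_1 = 164/515 = 0.3184.
L_1/L_2 = (R_1/R_2)²(T_1/T_2)⁴ = (2.50)²(0.3184)⁴ = 0.06427.
F_1/F_2 = (L_1/L_2)/(d_1/d_2)² = 0.06427/(0.333)² = 0.5796.

0.580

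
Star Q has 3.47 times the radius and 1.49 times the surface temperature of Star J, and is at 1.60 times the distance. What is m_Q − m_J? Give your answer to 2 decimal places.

-3.41

L_Q/L_J = (3.47)²(1.49)⁴ = 59.35.
F_Q/F_J = (L_Q/L_J)/(d_Q/d_J)² = 59.35/2.560 = 23.18.
m_Q − m_J = −2.5 log₁₀(23.18) = -3.41.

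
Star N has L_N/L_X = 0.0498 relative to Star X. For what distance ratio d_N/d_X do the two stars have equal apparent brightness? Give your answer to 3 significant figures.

0.223

Equal flux requires L_N/d_N² = L_X/d_X², so d_N/d_X = √(L_N/L_X)
= √(0.0498) = 0.2232.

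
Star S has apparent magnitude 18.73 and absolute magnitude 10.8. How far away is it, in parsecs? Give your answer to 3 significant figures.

m − M = 5 log₁₀(d/10 pc)
18.73 − (10.8) = 7.93 = 5 log₁₀(d/10)
d = 10 × 10^(7.93/5) = 10 × 10^1.586 = 385.5 pc.

385 pc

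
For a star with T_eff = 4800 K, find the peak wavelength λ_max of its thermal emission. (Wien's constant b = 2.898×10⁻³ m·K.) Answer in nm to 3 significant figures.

604 nm

λ_max = b/T = 2.898×10⁻³ / 4800 = 6.04×10^-7 m = 603.8 nm.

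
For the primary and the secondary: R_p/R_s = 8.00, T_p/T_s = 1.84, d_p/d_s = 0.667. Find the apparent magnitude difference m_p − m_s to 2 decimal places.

-8.04

L_p/L_s = (8.00)²(1.84)⁴ = 733.6.
F_p/F_s = (L_p/L_s)/(d_p/d_s)² = 733.6/0.4449 = 1649.
m_p − m_s = −2.5 log₁₀(1649) = -8.04.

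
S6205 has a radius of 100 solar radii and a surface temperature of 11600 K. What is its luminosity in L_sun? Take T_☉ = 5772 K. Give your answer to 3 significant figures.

L/L_☉ = (R/R_☉)² (T/T_☉)⁴ = (100)² × (11600/5772)⁴
       = 1.000×10^4 × (2.010)⁴ = 1.000×10^4 × 16.31 = 1.631×10^5.

1.63×10^5 L_sun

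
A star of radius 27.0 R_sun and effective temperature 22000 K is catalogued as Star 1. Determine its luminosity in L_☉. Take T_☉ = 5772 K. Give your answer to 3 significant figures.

L/L_☉ = (R/R_☉)² (T/T_☉)⁴ = (27.0)² × (22000/5772)⁴
       = 729.0 × (3.812)⁴ = 729.0 × 211.1 = 1.539×10^5.

1.54×10^5 L_☉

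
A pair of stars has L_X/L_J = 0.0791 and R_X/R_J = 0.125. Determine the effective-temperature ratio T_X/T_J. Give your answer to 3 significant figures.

L ∝ R²T⁴ gives T ∝ (L/R²)^(1/4), so
T_X/T_J = (0.0791 / 0.125²)^(1/4) = (5.062)^(1/4) = 1.500.

1.50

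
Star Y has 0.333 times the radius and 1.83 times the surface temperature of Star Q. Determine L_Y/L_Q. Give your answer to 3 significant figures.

From the Stefan–Boltzmann law, L ∝ R²T⁴, so
L_Y/L_Q = (R_Y/R_Q)² (T_Y/T_Q)⁴ = (0.333)² × (1.83)⁴ = 0.1109 × 11.22 = 1.244.

1.24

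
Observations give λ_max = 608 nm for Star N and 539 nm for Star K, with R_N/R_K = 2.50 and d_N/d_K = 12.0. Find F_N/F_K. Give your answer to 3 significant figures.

Wien's law: T_N/T_K = λ_K/λ_N = 539/608 = 0.8865.
L_N/L_K = (R_N/R_K)²(T_N/T_K)⁴ = (2.50)²(0.8865)⁴ = 3.860.
F_N/F_K = (L_N/L_K)/(d_N/d_K)² = 3.860/(12.0)² = 0.02681.

0.0268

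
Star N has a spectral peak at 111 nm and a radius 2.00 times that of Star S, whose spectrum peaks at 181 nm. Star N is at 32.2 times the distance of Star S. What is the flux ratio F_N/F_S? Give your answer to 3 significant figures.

Wien's law: T_N/T_S = λ_S/λ_N = 181/111 = 1.631.
L_N/L_S = (R_N/R_S)²(T_N/T_S)⁴ = (2.00)²(1.631)⁴ = 28.28.
F_N/F_S = (L_N/L_S)/(d_N/d_S)² = 28.28/(32.2)² = 0.02728.

0.0273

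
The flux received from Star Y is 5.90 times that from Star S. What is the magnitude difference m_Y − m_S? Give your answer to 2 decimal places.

m_Y − m_S = −2.5 log₁₀(F_Y/F_S) = −2.5 log₁₀(5.90) = −2.5 × (0.771) = -1.927.

-1.93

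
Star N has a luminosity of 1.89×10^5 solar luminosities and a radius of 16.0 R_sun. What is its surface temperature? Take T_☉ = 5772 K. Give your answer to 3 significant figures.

T/T_☉ = (L/L_☉)^(1/4) / (R/R_☉)^(1/2)
T = 5772 × (1.89×10^5)^(1/4) / √(16.0) = 5772 × 20.85 / 4.000 = 3.009×10^4 K.

3.01×10^4 K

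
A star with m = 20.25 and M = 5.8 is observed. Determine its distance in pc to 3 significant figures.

7.76×10^3 pc

m − M = 5 log₁₀(d/10 pc)
20.25 − (5.8) = 14.45 = 5 log₁₀(d/10)
d = 10 × 10^(14.45/5) = 10 × 10^2.890 = 7762 pc.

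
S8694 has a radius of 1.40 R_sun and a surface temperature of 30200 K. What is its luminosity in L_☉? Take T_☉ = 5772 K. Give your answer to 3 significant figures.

1.47×10^3 L_☉

L/L_☉ = (R/R_☉)² (T/T_☉)⁴ = (1.40)² × (30200/5772)⁴
       = 1.960 × (5.232)⁴ = 1.960 × 749.4 = 1469.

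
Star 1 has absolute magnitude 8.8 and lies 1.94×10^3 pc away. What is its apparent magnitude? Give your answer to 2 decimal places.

m = M + 5 log₁₀(d/10 pc) = 8.8 + 5 log₁₀(1.94×10^3/10)
  = 8.8 + 5 × 2.288 = 8.8 + 11.44 = 20.24.

20.24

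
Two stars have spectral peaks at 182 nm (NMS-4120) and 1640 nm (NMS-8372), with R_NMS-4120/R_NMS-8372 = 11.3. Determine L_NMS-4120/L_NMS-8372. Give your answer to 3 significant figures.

8.42×10^5

Wien's law gives T ∝ 1/λ_max, so T_NMS-4120/T_NMS-8372 = λ_NMS-8372/λ_NMS-4120 = 1640/182 = 9.011.
Then L ∝ R²T⁴ gives L_NMS-4120/L_NMS-8372 = (11.3)² × (9.011)⁴ = 127.7 × 6593 = 8.419×10^5.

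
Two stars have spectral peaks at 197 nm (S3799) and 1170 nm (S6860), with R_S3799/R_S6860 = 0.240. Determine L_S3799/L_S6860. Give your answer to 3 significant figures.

Wien's law gives T ∝ 1/λ_max, so T_S3799/T_S6860 = λ_S6860/λ_S3799 = 1170/197 = 5.939.
Then L ∝ R²T⁴ gives L_S3799/L_S6860 = (0.240)² × (5.939)⁴ = 0.05760 × 1244 = 71.66.

71.7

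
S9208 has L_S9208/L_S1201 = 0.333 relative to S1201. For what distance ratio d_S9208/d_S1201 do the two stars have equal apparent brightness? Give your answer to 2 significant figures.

Equal flux requires L_S9208/d_S9208² = L_S1201/d_S1201², so d_S9208/d_S1201 = √(L_S9208/L_S1201)
= √(0.333) = 0.5771.

0.58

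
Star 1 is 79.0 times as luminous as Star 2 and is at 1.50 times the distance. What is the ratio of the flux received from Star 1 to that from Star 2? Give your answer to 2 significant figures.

F = L/(4πd²), so F_1/F_2 = (L_1/L_2) / (d_1/d_2)²
= 79.0 / (1.50)² = 79.0 / 2.250 = 35.11.

35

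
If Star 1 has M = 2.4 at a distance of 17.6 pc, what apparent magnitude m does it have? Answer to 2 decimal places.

m = M + 5 log₁₀(d/10 pc) = 2.4 + 5 log₁₀(17.6/10)
  = 2.4 + 5 × 0.246 = 2.4 + 1.23 = 3.63.

3.63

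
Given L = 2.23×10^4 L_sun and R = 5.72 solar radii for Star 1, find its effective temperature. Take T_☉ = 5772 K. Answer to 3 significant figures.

2.95×10^4 K

T/T_☉ = (L/L_☉)^(1/4) / (R/R_☉)^(1/2)
T = 5772 × (2.23×10^4)^(1/4) / √(5.72) = 5772 × 12.22 / 2.392 = 2.949×10^4 K.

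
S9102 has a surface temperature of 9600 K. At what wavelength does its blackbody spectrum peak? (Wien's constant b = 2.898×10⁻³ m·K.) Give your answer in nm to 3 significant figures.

λ_max = b/T = 2.898×10⁻³ / 9600 = 3.02×10^-7 m = 301.9 nm.

302 nm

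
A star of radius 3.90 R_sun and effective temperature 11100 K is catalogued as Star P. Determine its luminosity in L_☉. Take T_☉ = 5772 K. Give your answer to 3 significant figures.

208 L_☉

L/L_☉ = (R/R_☉)² (T/T_☉)⁴ = (3.90)² × (11100/5772)⁴
       = 15.21 × (1.923)⁴ = 15.21 × 13.68 = 208.0.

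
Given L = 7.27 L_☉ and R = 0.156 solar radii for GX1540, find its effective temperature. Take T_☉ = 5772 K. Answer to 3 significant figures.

T/T_☉ = (L/L_☉)^(1/4) / (R/R_☉)^(1/2)
T = 5772 × (7.27)^(1/4) / √(0.156) = 5772 × 1.642 / 0.3950 = 2.400×10^4 K.

2.40×10^4 K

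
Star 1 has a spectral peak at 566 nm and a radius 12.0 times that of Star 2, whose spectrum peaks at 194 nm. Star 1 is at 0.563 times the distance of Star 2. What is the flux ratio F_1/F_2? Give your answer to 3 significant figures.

6.27

Wien's law: T_1/T_2 = λ_2/λ_1 = 194/566 = 0.3428.
L_1/L_2 = (R_1/R_2)²(T_1/T_2)⁴ = (12.0)²(0.3428)⁴ = 1.987.
F_1/F_2 = (L_1/L_2)/(d_1/d_2)² = 1.987/(0.563)² = 6.270.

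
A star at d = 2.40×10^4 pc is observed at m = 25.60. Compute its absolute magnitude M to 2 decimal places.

8.70

M = m − 5 log₁₀(d/10 pc) = 25.60 − 5 log₁₀(2.40×10^4/10)
  = 25.60 − 5 × 3.380 = 25.60 − 16.90 = 8.70.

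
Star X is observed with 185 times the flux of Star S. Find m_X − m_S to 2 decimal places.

m_X − m_S = −2.5 log₁₀(F_X/F_S) = −2.5 log₁₀(185) = −2.5 × (2.267) = -5.668.

-5.67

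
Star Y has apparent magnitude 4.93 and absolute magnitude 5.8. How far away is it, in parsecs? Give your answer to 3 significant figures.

6.70 pc

m − M = 5 log₁₀(d/10 pc)
4.93 − (5.8) = -0.87 = 5 log₁₀(d/10)
d = 10 × 10^(-0.87/5) = 10 × 10^-0.174 = 6.699 pc.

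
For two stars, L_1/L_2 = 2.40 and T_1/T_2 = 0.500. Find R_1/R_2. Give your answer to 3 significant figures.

L ∝ R²T⁴ gives R ∝ √L / T², so
R_1/R_2 = √(2.40) / (0.500)² = 1.549 / 0.2500 = 6.197.

6.20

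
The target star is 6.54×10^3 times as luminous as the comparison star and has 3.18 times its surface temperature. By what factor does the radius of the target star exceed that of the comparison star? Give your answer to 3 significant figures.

L ∝ R²T⁴ gives R ∝ √L / T², so
R_t/R_c = √(6.54×10^3) / (3.18)² = 80.87 / 10.11 = 7.997.

8.00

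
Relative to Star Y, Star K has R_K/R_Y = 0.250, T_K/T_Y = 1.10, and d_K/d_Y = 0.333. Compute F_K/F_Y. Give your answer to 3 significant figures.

0.825

L_K/L_Y = (R_K/R_Y)²(T_K/T_Y)⁴ = (0.250)² × (1.10)⁴ = 0.09151.
F_K/F_Y = (L_K/L_Y)/(d_K/d_Y)² = 0.09151 / (0.333)² = 0.8252.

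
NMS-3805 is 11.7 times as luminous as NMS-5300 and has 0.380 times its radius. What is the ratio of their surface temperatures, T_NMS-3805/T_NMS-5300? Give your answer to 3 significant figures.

3.00

L ∝ R²T⁴ gives T ∝ (L/R²)^(1/4), so
T_NMS-3805/T_NMS-5300 = (11.7 / 0.380²)^(1/4) = (81.02)^(1/4) = 3.000.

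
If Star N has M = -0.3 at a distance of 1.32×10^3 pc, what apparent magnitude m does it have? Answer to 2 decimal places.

10.30

m = M + 5 log₁₀(d/10 pc) = -0.3 + 5 log₁₀(1.32×10^3/10)
  = -0.3 + 5 × 2.121 = -0.3 + 10.60 = 10.30.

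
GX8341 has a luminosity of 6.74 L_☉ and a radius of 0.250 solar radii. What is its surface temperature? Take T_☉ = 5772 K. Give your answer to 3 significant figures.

1.86×10^4 K

T/T_☉ = (L/L_☉)^(1/4) / (R/R_☉)^(1/2)
T = 5772 × (6.74)^(1/4) / √(0.250) = 5772 × 1.611 / 0.5000 = 1.860×10^4 K.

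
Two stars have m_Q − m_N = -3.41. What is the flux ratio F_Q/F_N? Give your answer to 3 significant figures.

F_Q/F_N = 10^(−(m_Q − m_N)/2.5) = 10^(3.41/2.5) = 10^1.364 = 23.12.

23.1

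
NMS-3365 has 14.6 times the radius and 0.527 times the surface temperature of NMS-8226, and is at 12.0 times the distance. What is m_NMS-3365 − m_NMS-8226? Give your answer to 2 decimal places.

2.36

L_NMS-3365/L_NMS-8226 = (14.6)²(0.527)⁴ = 16.44.
F_NMS-3365/F_NMS-8226 = (L_NMS-3365/L_NMS-8226)/(d_NMS-3365/d_NMS-8226)² = 16.44/144.0 = 0.1142.
m_NMS-3365 − m_NMS-8226 = −2.5 log₁₀(0.1142) = 2.36.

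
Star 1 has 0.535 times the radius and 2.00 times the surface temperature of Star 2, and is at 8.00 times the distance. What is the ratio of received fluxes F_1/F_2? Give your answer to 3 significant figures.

0.0716

L_1/L_2 = (R_1/R_2)²(T_1/T_2)⁴ = (0.535)² × (2.00)⁴ = 4.580.
F_1/F_2 = (L_1/L_2)/(d_1/d_2)² = 4.580 / (8.00)² = 0.07156.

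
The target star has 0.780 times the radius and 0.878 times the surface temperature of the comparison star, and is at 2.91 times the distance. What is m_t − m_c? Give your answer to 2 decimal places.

3.42

L_t/L_c = (0.780)²(0.878)⁴ = 0.3615.
F_t/F_c = (L_t/L_c)/(d_t/d_c)² = 0.3615/8.468 = 0.04270.
m_t − m_c = −2.5 log₁₀(0.04270) = 3.42.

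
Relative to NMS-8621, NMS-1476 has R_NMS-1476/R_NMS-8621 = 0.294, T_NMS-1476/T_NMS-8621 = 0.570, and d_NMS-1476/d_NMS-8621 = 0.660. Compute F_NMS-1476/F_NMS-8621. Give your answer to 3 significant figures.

0.0209

L_NMS-1476/L_NMS-8621 = (R_NMS-1476/R_NMS-8621)²(T_NMS-1476/T_NMS-8621)⁴ = (0.294)² × (0.570)⁴ = 0.009124.
F_NMS-1476/F_NMS-8621 = (L_NMS-1476/L_NMS-8621)/(d_NMS-1476/d_NMS-8621)² = 0.009124 / (0.660)² = 0.02095.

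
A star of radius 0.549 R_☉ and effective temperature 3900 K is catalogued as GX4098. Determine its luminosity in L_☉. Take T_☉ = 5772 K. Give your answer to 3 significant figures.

L/L_☉ = (R/R_☉)² (T/T_☉)⁴ = (0.549)² × (3900/5772)⁴
       = 0.3014 × (0.6757)⁴ = 0.3014 × 0.2084 = 0.06282.

0.0628 L_☉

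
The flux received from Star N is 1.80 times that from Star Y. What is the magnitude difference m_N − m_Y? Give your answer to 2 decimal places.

-0.64

m_N − m_Y = −2.5 log₁₀(F_N/F_Y) = −2.5 log₁₀(1.80) = −2.5 × (0.255) = -0.638.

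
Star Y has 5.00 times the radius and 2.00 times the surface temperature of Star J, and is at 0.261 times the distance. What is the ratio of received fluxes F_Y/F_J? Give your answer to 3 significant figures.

L_Y/L_J = (R_Y/R_J)²(T_Y/T_J)⁴ = (5.00)² × (2.00)⁴ = 400.0.
F_Y/F_J = (L_Y/L_J)/(d_Y/d_J)² = 400.0 / (0.261)² = 5872.

5.87×10^3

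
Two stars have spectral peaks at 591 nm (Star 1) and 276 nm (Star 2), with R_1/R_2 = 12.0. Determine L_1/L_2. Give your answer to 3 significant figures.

6.85

Wien's law gives T ∝ 1/λ_max, so T_1/T_2 = λ_2/λ_1 = 276/591 = 0.4670.
Then L ∝ R²T⁴ gives L_1/L_2 = (12.0)² × (0.4670)⁴ = 144.0 × 0.04756 = 6.849.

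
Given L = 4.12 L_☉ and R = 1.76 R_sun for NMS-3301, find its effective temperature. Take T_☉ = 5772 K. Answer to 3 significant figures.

T/T_☉ = (L/L_☉)^(1/4) / (R/R_☉)^(1/2)
T = 5772 × (4.12)^(1/4) / √(1.76) = 5772 × 1.425 / 1.327 = 6199 K.

6.20×10^3 K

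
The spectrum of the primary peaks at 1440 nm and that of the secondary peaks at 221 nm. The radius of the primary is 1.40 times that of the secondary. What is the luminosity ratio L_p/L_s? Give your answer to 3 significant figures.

Wien's law gives T ∝ 1/λ_max, so T_p/T_s = λ_s/λ_p = 221/1440 = 0.1535.
Then L ∝ R²T⁴ gives L_p/L_s = (1.40)² × (0.1535)⁴ = 1.960 × 5.548×10^-4 = 0.001087.

0.00109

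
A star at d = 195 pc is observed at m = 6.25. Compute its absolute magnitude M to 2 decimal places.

-0.20

M = m − 5 log₁₀(d/10 pc) = 6.25 − 5 log₁₀(195/10)
  = 6.25 − 5 × 1.290 = 6.25 − 6.45 = -0.20.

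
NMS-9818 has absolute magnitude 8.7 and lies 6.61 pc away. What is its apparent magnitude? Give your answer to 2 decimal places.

m = M + 5 log₁₀(d/10 pc) = 8.7 + 5 log₁₀(6.61/10)
  = 8.7 + 5 × -0.180 = 8.7 + -0.90 = 7.80.

7.80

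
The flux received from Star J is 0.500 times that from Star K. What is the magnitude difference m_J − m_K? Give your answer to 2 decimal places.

0.75

m_J − m_K = −2.5 log₁₀(F_J/F_K) = −2.5 log₁₀(0.500) = −2.5 × (-0.301) = 0.753.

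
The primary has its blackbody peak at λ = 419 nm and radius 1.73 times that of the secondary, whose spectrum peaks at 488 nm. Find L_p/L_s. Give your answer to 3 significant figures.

5.51

Wien's law gives T ∝ 1/λ_max, so T_p/T_s = λ_s/λ_p = 488/419 = 1.165.
Then L ∝ R²T⁴ gives L_p/L_s = (1.73)² × (1.165)⁴ = 2.993 × 1.840 = 5.507.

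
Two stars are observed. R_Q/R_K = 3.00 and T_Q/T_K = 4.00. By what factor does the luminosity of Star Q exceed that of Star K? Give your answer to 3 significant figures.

From the Stefan–Boltzmann law, L ∝ R²T⁴, so
L_Q/L_K = (R_Q/R_K)² (T_Q/T_K)⁴ = (3.00)² × (4.00)⁴ = 9.000 × 256.0 = 2304.

2.30×10^3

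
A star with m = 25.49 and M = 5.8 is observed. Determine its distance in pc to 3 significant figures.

m − M = 5 log₁₀(d/10 pc)
25.49 − (5.8) = 19.69 = 5 log₁₀(d/10)
d = 10 × 10^(19.69/5) = 10 × 10^3.938 = 8.670×10^4 pc.

8.67×10^4 pc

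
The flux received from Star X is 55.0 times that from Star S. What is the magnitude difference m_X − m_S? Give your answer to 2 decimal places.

m_X − m_S = −2.5 log₁₀(F_X/F_S) = −2.5 log₁₀(55.0) = −2.5 × (1.740) = -4.351.

-4.35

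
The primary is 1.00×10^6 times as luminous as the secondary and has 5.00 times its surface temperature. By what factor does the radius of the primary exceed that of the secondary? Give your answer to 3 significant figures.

L ∝ R²T⁴ gives R ∝ √L / T², so
R_p/R_s = √(1.00×10^6) / (5.00)² = 1000 / 25.00 = 40.00.

40.0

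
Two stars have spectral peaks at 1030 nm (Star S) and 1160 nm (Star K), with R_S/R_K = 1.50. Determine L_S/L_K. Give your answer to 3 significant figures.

3.62

Wien's law gives T ∝ 1/λ_max, so T_S/T_K = λ_K/λ_S = 1160/1030 = 1.126.
Then L ∝ R²T⁴ gives L_S/L_K = (1.50)² × (1.126)⁴ = 2.250 × 1.609 = 3.620.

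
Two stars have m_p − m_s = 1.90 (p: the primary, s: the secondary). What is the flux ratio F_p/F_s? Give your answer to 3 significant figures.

0.174

F_p/F_s = 10^(−(m_p − m_s)/2.5) = 10^(-1.90/2.5) = 10^-0.760 = 0.1738.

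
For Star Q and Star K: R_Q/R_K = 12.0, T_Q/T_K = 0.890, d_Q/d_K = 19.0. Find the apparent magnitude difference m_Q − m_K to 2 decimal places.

L_Q/L_K = (12.0)²(0.890)⁴ = 90.35.
F_Q/F_K = (L_Q/L_K)/(d_Q/d_K)² = 90.35/361.0 = 0.2503.
m_Q − m_K = −2.5 log₁₀(0.2503) = 1.50.

1.50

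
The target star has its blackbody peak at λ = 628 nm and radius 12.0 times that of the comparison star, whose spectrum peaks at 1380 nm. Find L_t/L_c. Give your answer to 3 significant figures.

Wien's law gives T ∝ 1/λ_max, so T_t/T_c = λ_c/λ_t = 1380/628 = 2.197.
Then L ∝ R²T⁴ gives L_t/L_c = (12.0)² × (2.197)⁴ = 144.0 × 23.32 = 3358.

3.36×10^3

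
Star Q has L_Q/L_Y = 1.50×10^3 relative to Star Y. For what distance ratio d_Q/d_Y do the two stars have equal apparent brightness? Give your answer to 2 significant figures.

39

Equal flux requires L_Q/d_Q² = L_Y/d_Y², so d_Q/d_Y = √(L_Q/L_Y)
= √(1.50×10^3) = 38.73.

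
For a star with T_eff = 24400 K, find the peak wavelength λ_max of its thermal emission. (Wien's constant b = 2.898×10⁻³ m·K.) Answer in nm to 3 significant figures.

119 nm

λ_max = b/T = 2.898×10⁻³ / 24400 = 1.19×10^-7 m = 118.8 nm.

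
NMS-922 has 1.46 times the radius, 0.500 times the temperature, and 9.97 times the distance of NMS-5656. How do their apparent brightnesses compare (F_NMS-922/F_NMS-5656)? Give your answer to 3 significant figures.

0.00134

L_NMS-922/L_NMS-5656 = (R_NMS-922/R_NMS-5656)²(T_NMS-922/T_NMS-5656)⁴ = (1.46)² × (0.500)⁴ = 0.1332.
F_NMS-922/F_NMS-5656 = (L_NMS-922/L_NMS-5656)/(d_NMS-922/d_NMS-5656)² = 0.1332 / (9.97)² = 0.001340.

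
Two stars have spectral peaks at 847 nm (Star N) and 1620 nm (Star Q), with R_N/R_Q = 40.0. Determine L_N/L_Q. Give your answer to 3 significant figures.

2.14×10^4

Wien's law gives T ∝ 1/λ_max, so T_N/T_Q = λ_Q/λ_N = 1620/847 = 1.913.
Then L ∝ R²T⁴ gives L_N/L_Q = (40.0)² × (1.913)⁴ = 1600 × 13.38 = 2.141×10^4.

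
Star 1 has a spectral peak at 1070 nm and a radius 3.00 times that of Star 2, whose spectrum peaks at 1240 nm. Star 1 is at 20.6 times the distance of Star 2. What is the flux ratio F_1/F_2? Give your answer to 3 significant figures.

0.0383

Wien's law: T_1/T_2 = λ_2/λ_1 = 1240/1070 = 1.159.
L_1/L_2 = (R_1/R_2)²(T_1/T_2)⁴ = (3.00)²(1.159)⁴ = 16.23.
F_1/F_2 = (L_1/L_2)/(d_1/d_2)² = 16.23/(20.6)² = 0.03825.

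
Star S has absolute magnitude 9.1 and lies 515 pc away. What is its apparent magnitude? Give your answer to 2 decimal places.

17.66

m = M + 5 log₁₀(d/10 pc) = 9.1 + 5 log₁₀(515/10)
  = 9.1 + 5 × 1.712 = 9.1 + 8.56 = 17.66.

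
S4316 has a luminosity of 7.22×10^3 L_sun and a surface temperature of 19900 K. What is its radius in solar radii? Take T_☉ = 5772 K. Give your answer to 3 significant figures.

R/R_☉ = √(L/L_☉) / (T/T_☉)² = √(7.22×10^3) / (3.448)²
       = 84.97 / 11.89 = 7.149.

7.15 solar radii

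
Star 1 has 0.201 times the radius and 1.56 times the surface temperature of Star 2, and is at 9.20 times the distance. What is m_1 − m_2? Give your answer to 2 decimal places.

6.37

L_1/L_2 = (0.201)²(1.56)⁴ = 0.2393.
F_1/F_2 = (L_1/L_2)/(d_1/d_2)² = 0.2393/84.64 = 0.002827.
m_1 − m_2 = −2.5 log₁₀(0.002827) = 6.37.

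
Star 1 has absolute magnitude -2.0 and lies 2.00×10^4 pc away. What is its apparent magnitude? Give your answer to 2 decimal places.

14.51

m = M + 5 log₁₀(d/10 pc) = -2.0 + 5 log₁₀(2.00×10^4/10)
  = -2.0 + 5 × 3.301 = -2.0 + 16.51 = 14.51.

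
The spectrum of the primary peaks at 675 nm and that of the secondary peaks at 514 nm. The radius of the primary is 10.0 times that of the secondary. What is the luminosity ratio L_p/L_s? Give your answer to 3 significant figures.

Wien's law gives T ∝ 1/λ_max, so T_p/T_s = λ_s/λ_p = 514/675 = 0.7615.
Then L ∝ R²T⁴ gives L_p/L_s = (10.0)² × (0.7615)⁴ = 100.0 × 0.3362 = 33.62.

33.6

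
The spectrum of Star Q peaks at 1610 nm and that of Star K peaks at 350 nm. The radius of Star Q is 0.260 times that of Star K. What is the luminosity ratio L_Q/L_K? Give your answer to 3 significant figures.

1.51×10^-4

Wien's law gives T ∝ 1/λ_max, so T_Q/T_K = λ_K/λ_Q = 350/1610 = 0.2174.
Then L ∝ R²T⁴ gives L_Q/L_K = (0.260)² × (0.2174)⁴ = 0.06760 × 0.002233 = 1.510×10^-4.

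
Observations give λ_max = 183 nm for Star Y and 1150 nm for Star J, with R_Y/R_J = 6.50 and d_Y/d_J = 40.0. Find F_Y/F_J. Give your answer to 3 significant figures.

41.2

Wien's law: T_Y/T_J = λ_J/λ_Y = 1150/183 = 6.284.
L_Y/L_J = (R_Y/R_J)²(T_Y/T_J)⁴ = (6.50)²(6.284)⁴ = 6.589×10^4.
F_Y/F_J = (L_Y/L_J)/(d_Y/d_J)² = 6.589×10^4/(40.0)² = 41.18.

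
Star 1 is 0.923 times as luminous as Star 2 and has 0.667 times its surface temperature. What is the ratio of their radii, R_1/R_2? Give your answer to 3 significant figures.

L ∝ R²T⁴ gives R ∝ √L / T², so
R_1/R_2 = √(0.923) / (0.667)² = 0.9607 / 0.4449 = 2.159.

2.16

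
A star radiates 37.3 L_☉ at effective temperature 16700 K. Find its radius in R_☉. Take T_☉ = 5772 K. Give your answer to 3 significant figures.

R/R_☉ = √(L/L_☉) / (T/T_☉)² = √(37.3) / (2.893)²
       = 6.107 / 8.371 = 0.7296.

0.730 R_☉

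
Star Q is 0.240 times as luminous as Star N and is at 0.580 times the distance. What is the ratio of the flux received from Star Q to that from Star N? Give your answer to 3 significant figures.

0.713

F = L/(4πd²), so F_Q/F_N = (L_Q/L_N) / (d_Q/d_N)²
= 0.240 / (0.580)² = 0.240 / 0.3364 = 0.7134.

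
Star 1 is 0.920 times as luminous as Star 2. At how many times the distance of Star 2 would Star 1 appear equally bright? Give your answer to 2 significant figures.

Equal flux requires L_1/d_1² = L_2/d_2², so d_1/d_2 = √(L_1/L_2)
= √(0.920) = 0.9592.

0.96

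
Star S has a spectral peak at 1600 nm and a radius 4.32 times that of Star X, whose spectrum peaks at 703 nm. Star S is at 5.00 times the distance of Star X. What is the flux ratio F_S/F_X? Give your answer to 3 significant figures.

0.0278

Wien's law: T_S/T_X = λ_X/λ_S = 703/1600 = 0.4394.
L_S/L_X = (R_S/R_X)²(T_S/T_X)⁴ = (4.32)²(0.4394)⁴ = 0.6955.
F_S/F_X = (L_S/L_X)/(d_S/d_X)² = 0.6955/(5.00)² = 0.02782.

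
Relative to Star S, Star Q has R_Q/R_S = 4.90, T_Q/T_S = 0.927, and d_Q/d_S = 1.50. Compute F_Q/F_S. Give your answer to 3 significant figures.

7.88

L_Q/L_S = (R_Q/R_S)²(T_Q/T_S)⁴ = (4.90)² × (0.927)⁴ = 17.73.
F_Q/F_S = (L_Q/L_S)/(d_Q/d_S)² = 17.73 / (1.50)² = 7.880.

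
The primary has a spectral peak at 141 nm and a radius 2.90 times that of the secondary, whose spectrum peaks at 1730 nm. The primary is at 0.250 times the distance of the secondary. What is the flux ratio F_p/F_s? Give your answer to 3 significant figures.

Wien's law: T_p/T_s = λ_s/λ_p = 1730/141 = 12.27.
L_p/L_s = (R_p/R_s)²(T_p/T_s)⁴ = (2.90)²(12.27)⁴ = 1.906×10^5.
F_p/F_s = (L_p/L_s)/(d_p/d_s)² = 1.906×10^5/(0.250)² = 3.049×10^6.

3.05×10^6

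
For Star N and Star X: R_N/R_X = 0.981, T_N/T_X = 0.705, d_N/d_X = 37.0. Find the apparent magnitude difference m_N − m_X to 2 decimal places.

L_N/L_X = (0.981)²(0.705)⁴ = 0.2377.
F_N/F_X = (L_N/L_X)/(d_N/d_X)² = 0.2377/1369 = 1.737×10^-4.
m_N − m_X = −2.5 log₁₀(1.737×10^-4) = 9.40.

9.40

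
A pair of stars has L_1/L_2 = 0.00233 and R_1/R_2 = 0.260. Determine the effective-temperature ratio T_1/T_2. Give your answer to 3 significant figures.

L ∝ R²T⁴ gives T ∝ (L/R²)^(1/4), so
T_1/T_2 = (0.00233 / 0.260²)^(1/4) = (0.03447)^(1/4) = 0.4309.

0.431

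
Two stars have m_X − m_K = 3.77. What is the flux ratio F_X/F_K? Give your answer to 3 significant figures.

0.0310

F_X/F_K = 10^(−(m_X − m_K)/2.5) = 10^(-3.77/2.5) = 10^-1.508 = 0.03105.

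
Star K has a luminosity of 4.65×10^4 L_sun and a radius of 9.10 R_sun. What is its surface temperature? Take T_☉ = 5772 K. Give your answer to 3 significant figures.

T/T_☉ = (L/L_☉)^(1/4) / (R/R_☉)^(1/2)
T = 5772 × (4.65×10^4)^(1/4) / √(9.10) = 5772 × 14.68 / 3.017 = 2.810×10^4 K.

2.81×10^4 K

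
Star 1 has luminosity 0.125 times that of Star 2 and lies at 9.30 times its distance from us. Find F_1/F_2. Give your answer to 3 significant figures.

F = L/(4πd²), so F_1/F_2 = (L_1/L_2) / (d_1/d_2)²
= 0.125 / (9.30)² = 0.125 / 86.49 = 0.001445.

0.00145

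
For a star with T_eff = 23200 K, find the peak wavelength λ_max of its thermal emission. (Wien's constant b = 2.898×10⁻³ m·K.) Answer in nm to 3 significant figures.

125 nm

λ_max = b/T = 2.898×10⁻³ / 23200 = 1.25×10^-7 m = 124.9 nm.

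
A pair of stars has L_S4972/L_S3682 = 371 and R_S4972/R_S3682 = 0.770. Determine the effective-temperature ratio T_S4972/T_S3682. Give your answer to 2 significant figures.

5.0

L ∝ R²T⁴ gives T ∝ (L/R²)^(1/4), so
T_S4972/T_S3682 = (371 / 0.770²)^(1/4) = (625.7)^(1/4) = 5.001.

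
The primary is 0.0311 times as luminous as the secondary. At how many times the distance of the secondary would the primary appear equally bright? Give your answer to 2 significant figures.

Equal flux requires L_p/d_p² = L_s/d_s², so d_p/d_s = √(L_p/L_s)
= √(0.0311) = 0.1764.

0.18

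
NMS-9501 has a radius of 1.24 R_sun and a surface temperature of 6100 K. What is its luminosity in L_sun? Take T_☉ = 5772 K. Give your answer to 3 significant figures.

L/L_☉ = (R/R_☉)² (T/T_☉)⁴ = (1.24)² × (6100/5772)⁴
       = 1.538 × (1.057)⁴ = 1.538 × 1.247 = 1.918.

1.92 L_sun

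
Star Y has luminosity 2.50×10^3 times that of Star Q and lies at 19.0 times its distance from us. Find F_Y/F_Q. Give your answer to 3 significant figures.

6.93

F = L/(4πd²), so F_Y/F_Q = (L_Y/L_Q) / (d_Y/d_Q)²
= 2.50×10^3 / (19.0)² = 2.50×10^3 / 361.0 = 6.925.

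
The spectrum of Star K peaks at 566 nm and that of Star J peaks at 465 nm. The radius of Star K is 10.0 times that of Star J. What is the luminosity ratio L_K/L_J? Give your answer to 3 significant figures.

Wien's law gives T ∝ 1/λ_max, so T_K/T_J = λ_J/λ_K = 465/566 = 0.8216.
Then L ∝ R²T⁴ gives L_K/L_J = (10.0)² × (0.8216)⁴ = 100.0 × 0.4556 = 45.56.

45.6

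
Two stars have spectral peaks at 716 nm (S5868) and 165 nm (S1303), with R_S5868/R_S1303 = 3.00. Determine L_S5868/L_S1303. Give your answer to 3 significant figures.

Wien's law gives T ∝ 1/λ_max, so T_S5868/T_S1303 = λ_S1303/λ_S5868 = 165/716 = 0.2304.
Then L ∝ R²T⁴ gives L_S5868/L_S1303 = (3.00)² × (0.2304)⁴ = 9.000 × 0.002820 = 0.02538.

0.0254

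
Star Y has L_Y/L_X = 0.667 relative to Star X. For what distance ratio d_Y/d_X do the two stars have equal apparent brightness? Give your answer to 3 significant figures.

Equal flux requires L_Y/d_Y² = L_X/d_X², so d_Y/d_X = √(L_Y/L_X)
= √(0.667) = 0.8167.

0.817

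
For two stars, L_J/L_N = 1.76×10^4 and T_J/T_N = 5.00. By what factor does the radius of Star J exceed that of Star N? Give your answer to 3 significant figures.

5.31

L ∝ R²T⁴ gives R ∝ √L / T², so
R_J/R_N = √(1.76×10^4) / (5.00)² = 132.7 / 25.00 = 5.307.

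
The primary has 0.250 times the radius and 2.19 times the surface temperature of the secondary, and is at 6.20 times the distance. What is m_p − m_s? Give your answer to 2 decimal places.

L_p/L_s = (0.250)²(2.19)⁴ = 1.438.
F_p/F_s = (L_p/L_s)/(d_p/d_s)² = 1.438/38.44 = 0.03740.
m_p − m_s = −2.5 log₁₀(0.03740) = 3.57.

3.57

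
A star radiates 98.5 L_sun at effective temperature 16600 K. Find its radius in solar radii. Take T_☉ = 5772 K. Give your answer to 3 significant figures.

R/R_☉ = √(L/L_☉) / (T/T_☉)² = √(98.5) / (2.876)²
       = 9.925 / 8.271 = 1.200.

1.20 solar radii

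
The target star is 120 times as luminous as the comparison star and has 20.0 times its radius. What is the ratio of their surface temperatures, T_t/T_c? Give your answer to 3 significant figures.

L ∝ R²T⁴ gives T ∝ (L/R²)^(1/4), so
T_t/T_c = (120 / 20.0²)^(1/4) = (0.3000)^(1/4) = 0.7401.

0.740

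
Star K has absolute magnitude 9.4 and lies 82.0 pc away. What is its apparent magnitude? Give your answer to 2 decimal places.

13.97

m = M + 5 log₁₀(d/10 pc) = 9.4 + 5 log₁₀(82.0/10)
  = 9.4 + 5 × 0.914 = 9.4 + 4.57 = 13.97.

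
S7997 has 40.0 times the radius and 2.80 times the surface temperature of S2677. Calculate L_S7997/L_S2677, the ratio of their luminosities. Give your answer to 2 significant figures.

9.8×10^4

From the Stefan–Boltzmann law, L ∝ R²T⁴, so
L_S7997/L_S2677 = (R_S7997/R_S2677)² (T_S7997/T_S2677)⁴ = (40.0)² × (2.80)⁴ = 1600 × 61.47 = 9.834×10^4.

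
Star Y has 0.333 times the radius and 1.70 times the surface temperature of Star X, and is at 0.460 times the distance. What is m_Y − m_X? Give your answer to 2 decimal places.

-1.60

L_Y/L_X = (0.333)²(1.70)⁴ = 0.9262.
F_Y/F_X = (L_Y/L_X)/(d_Y/d_X)² = 0.9262/0.2116 = 4.377.
m_Y − m_X = −2.5 log₁₀(4.377) = -1.60.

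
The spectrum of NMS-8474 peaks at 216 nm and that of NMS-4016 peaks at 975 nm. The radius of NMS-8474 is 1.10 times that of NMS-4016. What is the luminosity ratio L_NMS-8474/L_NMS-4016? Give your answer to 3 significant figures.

502

Wien's law gives T ∝ 1/λ_max, so T_NMS-8474/T_NMS-4016 = λ_NMS-4016/λ_NMS-8474 = 975/216 = 4.514.
Then L ∝ R²T⁴ gives L_NMS-8474/L_NMS-4016 = (1.10)² × (4.514)⁴ = 1.210 × 415.1 = 502.3.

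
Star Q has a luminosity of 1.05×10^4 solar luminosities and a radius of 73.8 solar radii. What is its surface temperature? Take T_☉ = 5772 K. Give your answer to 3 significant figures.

T/T_☉ = (L/L_☉)^(1/4) / (R/R_☉)^(1/2)
T = 5772 × (1.05×10^4)^(1/4) / √(73.8) = 5772 × 10.12 / 8.591 = 6801 K.

6.80×10^3 K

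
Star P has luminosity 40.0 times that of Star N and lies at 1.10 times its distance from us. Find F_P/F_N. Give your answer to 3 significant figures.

F = L/(4πd²), so F_P/F_N = (L_P/L_N) / (d_P/d_N)²
= 40.0 / (1.10)² = 40.0 / 1.210 = 33.06.

33.1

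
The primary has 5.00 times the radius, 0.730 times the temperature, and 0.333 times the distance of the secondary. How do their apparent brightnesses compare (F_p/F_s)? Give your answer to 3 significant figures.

64.0

L_p/L_s = (R_p/R_s)²(T_p/T_s)⁴ = (5.00)² × (0.730)⁴ = 7.100.
F_p/F_s = (L_p/L_s)/(d_p/d_s)² = 7.100 / (0.333)² = 64.02.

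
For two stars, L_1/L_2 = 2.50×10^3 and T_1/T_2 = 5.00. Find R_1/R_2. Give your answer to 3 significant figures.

2.00

L ∝ R²T⁴ gives R ∝ √L / T², so
R_1/R_2 = √(2.50×10^3) / (5.00)² = 50.00 / 25.00 = 2.000.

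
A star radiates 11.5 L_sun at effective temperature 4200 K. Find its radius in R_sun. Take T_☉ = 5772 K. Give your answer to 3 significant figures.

6.40 R_sun

R/R_☉ = √(L/L_☉) / (T/T_☉)² = √(11.5) / (0.7277)²
       = 3.391 / 0.5295 = 6.405.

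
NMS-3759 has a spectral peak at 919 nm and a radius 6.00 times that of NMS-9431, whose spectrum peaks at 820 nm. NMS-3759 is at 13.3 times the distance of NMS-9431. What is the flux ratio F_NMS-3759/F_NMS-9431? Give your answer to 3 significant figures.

Wien's law: T_NMS-3759/T_NMS-9431 = λ_NMS-9431/λ_NMS-3759 = 820/919 = 0.8923.
L_NMS-3759/L_NMS-9431 = (R_NMS-3759/R_NMS-9431)²(T_NMS-3759/T_NMS-9431)⁴ = (6.00)²(0.8923)⁴ = 22.82.
F_NMS-3759/F_NMS-9431 = (L_NMS-3759/L_NMS-9431)/(d_NMS-3759/d_NMS-9431)² = 22.82/(13.3)² = 0.1290.

0.129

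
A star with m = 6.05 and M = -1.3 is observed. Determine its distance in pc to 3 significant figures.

295 pc

m − M = 5 log₁₀(d/10 pc)
6.05 − (-1.3) = 7.35 = 5 log₁₀(d/10)
d = 10 × 10^(7.35/5) = 10 × 10^1.470 = 295.1 pc.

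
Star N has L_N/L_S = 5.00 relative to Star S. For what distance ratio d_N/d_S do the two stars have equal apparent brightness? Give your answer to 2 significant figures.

Equal flux requires L_N/d_N² = L_S/d_S², so d_N/d_S = √(L_N/L_S)
= √(5.00) = 2.236.

2.2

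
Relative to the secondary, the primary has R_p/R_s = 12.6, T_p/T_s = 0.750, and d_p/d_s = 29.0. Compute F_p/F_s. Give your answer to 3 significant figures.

L_p/L_s = (R_p/R_s)²(T_p/T_s)⁴ = (12.6)² × (0.750)⁴ = 50.23.
F_p/F_s = (L_p/L_s)/(d_p/d_s)² = 50.23 / (29.0)² = 0.05973.

0.0597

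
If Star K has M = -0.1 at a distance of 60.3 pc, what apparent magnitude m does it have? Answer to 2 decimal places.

m = M + 5 log₁₀(d/10 pc) = -0.1 + 5 log₁₀(60.3/10)
  = -0.1 + 5 × 0.780 = -0.1 + 3.90 = 3.80.

3.80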